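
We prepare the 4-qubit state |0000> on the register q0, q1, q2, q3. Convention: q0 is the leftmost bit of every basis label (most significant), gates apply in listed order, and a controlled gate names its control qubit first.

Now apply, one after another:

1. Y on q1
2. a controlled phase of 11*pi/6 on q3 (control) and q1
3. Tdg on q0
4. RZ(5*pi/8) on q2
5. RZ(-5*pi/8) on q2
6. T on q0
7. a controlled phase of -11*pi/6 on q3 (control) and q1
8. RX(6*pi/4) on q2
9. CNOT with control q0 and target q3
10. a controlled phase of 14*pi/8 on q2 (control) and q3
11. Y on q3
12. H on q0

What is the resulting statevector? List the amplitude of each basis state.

After the circuit, the state carries amplitude 1/2 on |0101>, I/2 on |0111>, 1/2 on |1101>, I/2 on |1111>, and 0 on every other basis state.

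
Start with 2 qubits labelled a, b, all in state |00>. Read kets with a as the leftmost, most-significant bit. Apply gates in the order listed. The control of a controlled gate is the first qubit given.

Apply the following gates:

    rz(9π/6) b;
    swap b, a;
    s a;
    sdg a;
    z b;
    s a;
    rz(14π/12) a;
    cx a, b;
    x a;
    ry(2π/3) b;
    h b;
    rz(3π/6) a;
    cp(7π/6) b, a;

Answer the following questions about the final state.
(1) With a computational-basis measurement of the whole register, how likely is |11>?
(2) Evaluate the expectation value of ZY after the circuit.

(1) The probability of measuring |11> is 1/2 - sqrt(3)/4. Key observation: the block from step 3 through step 4 cancels to the identity and can be dropped.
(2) The observable ZY averages to -1/4.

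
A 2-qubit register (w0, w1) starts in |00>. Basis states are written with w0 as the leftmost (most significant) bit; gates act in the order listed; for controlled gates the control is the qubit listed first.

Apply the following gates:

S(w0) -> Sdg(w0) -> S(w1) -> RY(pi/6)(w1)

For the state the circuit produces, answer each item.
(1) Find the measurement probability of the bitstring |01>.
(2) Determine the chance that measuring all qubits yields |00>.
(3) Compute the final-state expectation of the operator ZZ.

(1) The probability of measuring |01> is 1/2 - sqrt(3)/4. Key observation: gates 1-2 undo each other exactly, leaving only the rest of the circuit to track.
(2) The probability of measuring |00> is sqrt(3)/4 + 1/2.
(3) In the final state, ZZ has expectation sqrt(3)/2.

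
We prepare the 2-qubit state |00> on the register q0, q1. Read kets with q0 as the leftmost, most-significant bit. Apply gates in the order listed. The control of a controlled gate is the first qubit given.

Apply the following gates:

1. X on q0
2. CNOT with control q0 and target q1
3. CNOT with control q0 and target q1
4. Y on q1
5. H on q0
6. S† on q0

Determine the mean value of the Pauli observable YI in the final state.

In the final state, YI has expectation 1.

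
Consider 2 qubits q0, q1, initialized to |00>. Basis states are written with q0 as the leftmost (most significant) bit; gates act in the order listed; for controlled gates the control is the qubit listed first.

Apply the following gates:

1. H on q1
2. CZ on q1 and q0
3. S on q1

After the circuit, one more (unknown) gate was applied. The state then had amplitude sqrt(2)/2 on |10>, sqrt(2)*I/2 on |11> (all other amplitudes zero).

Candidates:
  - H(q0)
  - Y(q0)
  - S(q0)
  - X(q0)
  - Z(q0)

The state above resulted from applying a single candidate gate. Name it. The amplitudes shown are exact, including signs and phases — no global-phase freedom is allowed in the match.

It was X(q0) that produced the state shown.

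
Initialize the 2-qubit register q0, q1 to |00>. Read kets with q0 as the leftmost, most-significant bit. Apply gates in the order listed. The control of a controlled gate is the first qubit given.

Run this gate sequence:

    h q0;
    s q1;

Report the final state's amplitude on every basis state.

The final amplitudes are sqrt(2)/2 on |00>, 0 on |01>, sqrt(2)/2 on |10>, 0 on |11>.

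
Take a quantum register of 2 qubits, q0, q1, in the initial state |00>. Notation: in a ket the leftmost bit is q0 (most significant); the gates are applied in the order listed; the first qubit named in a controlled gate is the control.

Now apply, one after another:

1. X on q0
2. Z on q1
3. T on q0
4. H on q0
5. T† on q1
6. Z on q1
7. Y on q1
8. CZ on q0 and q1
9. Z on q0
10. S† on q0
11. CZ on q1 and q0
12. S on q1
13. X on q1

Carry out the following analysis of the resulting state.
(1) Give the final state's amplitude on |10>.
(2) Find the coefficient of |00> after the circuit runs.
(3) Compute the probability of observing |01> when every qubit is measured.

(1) |10> carries amplitude sqrt(2)*exp(3*I*pi/4)/2 in the final state.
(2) The amplitude on |00> is -sqrt(2)*exp(I*pi/4)/2.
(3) The probability of measuring |01> is 0.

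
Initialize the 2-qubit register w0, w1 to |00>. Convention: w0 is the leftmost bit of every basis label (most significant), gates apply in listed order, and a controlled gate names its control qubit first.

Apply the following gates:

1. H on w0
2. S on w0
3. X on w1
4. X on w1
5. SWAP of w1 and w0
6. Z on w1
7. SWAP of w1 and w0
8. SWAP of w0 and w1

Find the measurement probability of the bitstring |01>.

A full measurement returns |01> with probability 1/2. Key observation: the block from step 3 through step 4 cancels to the identity and can be dropped.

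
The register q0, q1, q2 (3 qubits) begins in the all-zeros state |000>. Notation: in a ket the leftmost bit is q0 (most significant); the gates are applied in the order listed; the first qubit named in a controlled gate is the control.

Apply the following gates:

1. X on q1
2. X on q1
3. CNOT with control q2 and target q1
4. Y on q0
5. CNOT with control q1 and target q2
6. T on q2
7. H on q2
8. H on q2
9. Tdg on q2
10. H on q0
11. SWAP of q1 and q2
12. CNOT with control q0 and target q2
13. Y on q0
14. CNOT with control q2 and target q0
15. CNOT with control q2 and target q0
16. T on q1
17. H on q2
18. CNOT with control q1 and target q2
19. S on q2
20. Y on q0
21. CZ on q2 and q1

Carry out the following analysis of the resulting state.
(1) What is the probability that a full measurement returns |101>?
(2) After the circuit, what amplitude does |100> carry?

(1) Outcome |101> occurs with probability 1/4.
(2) The final state's coefficient on |100> equals -I/2.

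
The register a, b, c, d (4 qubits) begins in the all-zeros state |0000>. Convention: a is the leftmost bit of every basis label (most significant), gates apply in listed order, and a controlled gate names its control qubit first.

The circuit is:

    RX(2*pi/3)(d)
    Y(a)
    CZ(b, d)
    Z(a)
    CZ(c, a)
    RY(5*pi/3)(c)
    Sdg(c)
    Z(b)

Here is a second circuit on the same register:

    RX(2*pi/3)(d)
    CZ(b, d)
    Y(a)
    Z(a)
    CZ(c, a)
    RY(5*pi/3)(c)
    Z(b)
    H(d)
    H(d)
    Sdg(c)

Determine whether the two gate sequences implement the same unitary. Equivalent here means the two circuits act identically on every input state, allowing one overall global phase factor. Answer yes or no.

Yes, they are equivalent — the unitaries differ by at most a global phase.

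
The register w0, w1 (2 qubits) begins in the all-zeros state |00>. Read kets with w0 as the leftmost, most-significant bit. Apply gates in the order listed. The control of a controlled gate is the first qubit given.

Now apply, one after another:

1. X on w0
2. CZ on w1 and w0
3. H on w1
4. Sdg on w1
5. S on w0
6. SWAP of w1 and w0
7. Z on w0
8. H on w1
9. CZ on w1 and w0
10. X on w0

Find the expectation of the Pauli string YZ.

In the final state, YZ has expectation -1.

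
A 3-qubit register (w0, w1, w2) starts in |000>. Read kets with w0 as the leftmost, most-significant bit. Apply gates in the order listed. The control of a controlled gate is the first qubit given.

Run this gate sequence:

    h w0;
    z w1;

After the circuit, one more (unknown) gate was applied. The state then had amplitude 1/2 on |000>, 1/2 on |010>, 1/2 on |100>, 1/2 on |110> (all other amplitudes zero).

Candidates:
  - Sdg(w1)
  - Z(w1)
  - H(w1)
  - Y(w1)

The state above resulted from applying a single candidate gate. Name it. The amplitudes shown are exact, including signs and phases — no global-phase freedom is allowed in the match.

The applied gate was H(w1).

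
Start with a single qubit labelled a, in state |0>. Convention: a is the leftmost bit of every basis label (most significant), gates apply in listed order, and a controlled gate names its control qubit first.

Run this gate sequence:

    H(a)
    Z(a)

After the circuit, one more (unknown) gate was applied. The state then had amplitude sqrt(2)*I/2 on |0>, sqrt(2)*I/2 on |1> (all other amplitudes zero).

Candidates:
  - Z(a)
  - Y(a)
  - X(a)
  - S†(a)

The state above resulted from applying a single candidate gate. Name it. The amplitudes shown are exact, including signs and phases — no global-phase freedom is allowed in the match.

The applied gate was Y(a).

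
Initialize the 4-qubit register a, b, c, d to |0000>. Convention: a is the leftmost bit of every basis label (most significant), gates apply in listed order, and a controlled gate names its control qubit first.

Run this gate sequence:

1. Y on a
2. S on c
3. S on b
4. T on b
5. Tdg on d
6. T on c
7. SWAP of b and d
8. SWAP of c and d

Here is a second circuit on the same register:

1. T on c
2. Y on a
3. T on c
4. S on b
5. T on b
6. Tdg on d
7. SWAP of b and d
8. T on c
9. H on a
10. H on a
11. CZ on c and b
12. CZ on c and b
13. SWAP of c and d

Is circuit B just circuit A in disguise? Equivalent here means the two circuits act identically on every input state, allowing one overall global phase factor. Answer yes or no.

Yes, they are equivalent — the unitaries differ by at most a global phase.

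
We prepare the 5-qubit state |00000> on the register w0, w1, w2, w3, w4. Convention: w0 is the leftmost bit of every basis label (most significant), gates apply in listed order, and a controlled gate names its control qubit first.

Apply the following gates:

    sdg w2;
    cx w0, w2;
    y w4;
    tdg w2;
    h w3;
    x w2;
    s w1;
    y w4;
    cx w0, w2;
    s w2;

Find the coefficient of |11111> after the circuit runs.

The final state's coefficient on |11111> equals 0.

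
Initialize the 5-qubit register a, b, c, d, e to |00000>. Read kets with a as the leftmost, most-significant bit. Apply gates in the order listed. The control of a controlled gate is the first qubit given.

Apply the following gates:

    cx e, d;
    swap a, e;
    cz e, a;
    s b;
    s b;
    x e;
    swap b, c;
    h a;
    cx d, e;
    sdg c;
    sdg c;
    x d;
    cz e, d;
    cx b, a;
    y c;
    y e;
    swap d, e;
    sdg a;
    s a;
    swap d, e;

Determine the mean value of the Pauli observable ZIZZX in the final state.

In the final state, ZIZZX has expectation 0. Key observation: steps 17-20 multiply out to the identity, so the circuit reduces to the remaining gates.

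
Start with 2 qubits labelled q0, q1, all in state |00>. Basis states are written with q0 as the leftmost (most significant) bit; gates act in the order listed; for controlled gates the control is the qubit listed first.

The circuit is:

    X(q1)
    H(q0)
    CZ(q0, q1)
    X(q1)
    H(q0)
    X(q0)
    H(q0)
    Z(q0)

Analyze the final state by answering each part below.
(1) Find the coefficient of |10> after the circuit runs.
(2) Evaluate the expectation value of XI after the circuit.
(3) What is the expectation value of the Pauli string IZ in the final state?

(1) The final state's coefficient on |10> equals -sqrt(2)/2. Key observation: steps 5-8 multiply out to the identity, so the circuit reduces to the remaining gates.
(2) The expectation value of XI is -1.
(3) The observable IZ averages to 1.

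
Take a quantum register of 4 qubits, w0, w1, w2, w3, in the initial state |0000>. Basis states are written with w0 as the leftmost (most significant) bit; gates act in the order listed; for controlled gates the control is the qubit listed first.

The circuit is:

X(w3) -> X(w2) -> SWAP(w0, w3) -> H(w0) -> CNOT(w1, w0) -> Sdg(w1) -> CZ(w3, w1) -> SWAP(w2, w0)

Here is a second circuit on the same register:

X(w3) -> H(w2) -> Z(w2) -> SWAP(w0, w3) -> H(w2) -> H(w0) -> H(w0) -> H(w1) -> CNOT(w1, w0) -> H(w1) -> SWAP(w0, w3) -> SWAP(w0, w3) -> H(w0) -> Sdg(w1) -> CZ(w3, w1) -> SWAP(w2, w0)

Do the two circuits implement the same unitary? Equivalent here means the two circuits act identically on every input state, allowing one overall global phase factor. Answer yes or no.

No, they are not equivalent — no single phase factor reconciles the two unitaries.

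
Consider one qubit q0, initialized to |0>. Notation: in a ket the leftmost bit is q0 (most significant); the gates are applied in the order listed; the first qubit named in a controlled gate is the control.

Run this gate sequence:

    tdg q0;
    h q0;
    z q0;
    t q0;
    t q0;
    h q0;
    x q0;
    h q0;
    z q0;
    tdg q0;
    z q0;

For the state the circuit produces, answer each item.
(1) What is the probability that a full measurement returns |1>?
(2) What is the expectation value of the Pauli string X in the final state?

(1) A full measurement returns |1> with probability 1/2. Key observation: steps 6-9 multiply out to the identity, so the circuit reduces to the remaining gates.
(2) The expectation value of X is sqrt(2)/2.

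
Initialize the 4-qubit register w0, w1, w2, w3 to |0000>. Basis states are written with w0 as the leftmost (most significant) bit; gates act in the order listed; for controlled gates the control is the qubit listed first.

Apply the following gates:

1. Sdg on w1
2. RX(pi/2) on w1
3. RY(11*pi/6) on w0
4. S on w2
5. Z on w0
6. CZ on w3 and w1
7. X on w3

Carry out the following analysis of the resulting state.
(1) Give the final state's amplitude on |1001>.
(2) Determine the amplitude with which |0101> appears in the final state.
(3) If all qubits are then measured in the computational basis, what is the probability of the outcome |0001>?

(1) The amplitude on |1001> is 1/4 - sqrt(3)/4.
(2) The amplitude on |0101> is I*(1 + sqrt(3))/4.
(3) A full measurement returns |0001> with probability sqrt(3)/8 + 1/4.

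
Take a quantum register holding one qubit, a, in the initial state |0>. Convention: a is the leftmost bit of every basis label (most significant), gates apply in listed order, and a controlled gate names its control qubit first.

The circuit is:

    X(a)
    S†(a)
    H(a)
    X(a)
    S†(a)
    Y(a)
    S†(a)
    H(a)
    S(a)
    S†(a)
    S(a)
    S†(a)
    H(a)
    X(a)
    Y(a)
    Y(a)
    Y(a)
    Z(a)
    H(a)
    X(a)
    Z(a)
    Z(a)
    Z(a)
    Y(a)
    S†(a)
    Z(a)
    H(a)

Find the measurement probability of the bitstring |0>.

The probability of measuring |0> is 1/2. Key observation: the block from step 8 through step 13 cancels to the identity and can be dropped.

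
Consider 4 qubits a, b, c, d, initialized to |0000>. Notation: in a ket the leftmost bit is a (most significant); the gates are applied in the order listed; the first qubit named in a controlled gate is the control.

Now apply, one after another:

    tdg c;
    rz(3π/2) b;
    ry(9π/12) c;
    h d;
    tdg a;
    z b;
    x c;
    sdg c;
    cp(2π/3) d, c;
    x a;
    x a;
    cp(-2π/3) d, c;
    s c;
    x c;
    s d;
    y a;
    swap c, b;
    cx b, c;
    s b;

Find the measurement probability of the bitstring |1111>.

A full measurement returns |1111> with probability sqrt(2)/8 + 1/4. Key observation: the block from step 7 through step 14 cancels to the identity and can be dropped.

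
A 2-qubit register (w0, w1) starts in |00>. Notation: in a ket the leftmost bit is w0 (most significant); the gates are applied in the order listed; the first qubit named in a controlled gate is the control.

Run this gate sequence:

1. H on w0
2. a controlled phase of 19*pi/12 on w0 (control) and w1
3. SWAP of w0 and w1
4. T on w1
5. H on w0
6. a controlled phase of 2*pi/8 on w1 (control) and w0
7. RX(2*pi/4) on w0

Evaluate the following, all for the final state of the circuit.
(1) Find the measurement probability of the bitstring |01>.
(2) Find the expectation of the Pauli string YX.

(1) The probability of measuring |01> is sqrt(2)/8 + 1/4.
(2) In the final state, YX has expectation -sqrt(2)/4.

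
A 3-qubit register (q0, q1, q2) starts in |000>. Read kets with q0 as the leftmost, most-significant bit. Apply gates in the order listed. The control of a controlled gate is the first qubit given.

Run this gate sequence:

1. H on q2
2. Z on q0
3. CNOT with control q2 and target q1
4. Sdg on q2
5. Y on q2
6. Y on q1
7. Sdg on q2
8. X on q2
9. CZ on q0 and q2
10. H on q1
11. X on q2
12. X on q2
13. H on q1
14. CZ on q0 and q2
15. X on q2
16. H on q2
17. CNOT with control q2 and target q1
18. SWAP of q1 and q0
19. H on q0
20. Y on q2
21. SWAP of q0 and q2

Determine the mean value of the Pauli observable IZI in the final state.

The expectation value of IZI is 1. Key observation: gates 8-15 undo each other exactly, leaving only the rest of the circuit to track.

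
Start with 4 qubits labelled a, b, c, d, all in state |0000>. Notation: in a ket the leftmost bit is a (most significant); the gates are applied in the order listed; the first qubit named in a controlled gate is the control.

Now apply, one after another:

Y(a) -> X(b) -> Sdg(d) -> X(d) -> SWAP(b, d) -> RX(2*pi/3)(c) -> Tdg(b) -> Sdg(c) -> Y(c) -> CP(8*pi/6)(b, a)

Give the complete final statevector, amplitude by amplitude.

The final amplitudes are sqrt(3)*exp(I*pi/12)/2 on |1101>, exp(I*pi/12)/2 on |1111>, and 0 on every other basis state.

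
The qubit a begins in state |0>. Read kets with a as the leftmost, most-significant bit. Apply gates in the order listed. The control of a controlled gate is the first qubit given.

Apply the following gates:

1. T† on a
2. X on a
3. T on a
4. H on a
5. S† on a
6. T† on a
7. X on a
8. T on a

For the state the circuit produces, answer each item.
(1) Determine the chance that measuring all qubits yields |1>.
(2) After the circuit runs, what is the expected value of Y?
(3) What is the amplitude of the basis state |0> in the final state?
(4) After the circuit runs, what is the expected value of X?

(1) Outcome |1> occurs with probability 1/2.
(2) In the final state, Y has expectation 0.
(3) |0> carries amplitude sqrt(2)*I/2 in the final state.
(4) The expectation value of X is 1.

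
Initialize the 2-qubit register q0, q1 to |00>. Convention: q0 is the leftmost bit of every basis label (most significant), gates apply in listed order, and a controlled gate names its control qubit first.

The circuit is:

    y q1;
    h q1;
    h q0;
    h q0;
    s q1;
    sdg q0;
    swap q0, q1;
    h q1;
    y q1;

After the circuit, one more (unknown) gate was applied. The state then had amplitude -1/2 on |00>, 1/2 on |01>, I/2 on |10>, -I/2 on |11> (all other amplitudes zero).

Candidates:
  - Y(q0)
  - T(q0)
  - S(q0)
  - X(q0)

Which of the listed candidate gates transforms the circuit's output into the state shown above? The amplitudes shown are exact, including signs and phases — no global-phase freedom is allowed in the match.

The applied gate was Y(q0).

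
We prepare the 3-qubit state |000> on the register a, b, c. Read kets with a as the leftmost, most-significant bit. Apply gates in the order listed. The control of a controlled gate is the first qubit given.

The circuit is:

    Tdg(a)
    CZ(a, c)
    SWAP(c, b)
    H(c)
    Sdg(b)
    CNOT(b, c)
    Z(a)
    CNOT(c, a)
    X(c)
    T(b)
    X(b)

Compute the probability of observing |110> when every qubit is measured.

Outcome |110> occurs with probability 1/2.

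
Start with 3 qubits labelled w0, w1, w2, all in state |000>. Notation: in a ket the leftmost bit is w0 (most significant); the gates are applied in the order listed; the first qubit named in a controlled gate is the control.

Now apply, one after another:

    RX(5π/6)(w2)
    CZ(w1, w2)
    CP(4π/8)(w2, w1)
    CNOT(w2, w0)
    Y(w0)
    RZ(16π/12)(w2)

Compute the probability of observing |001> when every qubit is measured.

Outcome |001> occurs with probability sqrt(3)/4 + 1/2.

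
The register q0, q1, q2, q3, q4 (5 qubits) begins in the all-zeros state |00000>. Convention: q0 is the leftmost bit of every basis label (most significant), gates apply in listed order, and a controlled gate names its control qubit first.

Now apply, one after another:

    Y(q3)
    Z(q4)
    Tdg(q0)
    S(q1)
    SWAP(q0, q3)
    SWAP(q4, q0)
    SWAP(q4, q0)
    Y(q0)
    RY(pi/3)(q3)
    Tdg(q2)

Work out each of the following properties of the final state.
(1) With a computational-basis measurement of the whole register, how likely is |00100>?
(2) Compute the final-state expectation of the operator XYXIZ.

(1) Outcome |00100> occurs with probability 0. Key observation: the block from step 6 through step 7 cancels to the identity and can be dropped.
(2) In the final state, XYXIZ has expectation 0.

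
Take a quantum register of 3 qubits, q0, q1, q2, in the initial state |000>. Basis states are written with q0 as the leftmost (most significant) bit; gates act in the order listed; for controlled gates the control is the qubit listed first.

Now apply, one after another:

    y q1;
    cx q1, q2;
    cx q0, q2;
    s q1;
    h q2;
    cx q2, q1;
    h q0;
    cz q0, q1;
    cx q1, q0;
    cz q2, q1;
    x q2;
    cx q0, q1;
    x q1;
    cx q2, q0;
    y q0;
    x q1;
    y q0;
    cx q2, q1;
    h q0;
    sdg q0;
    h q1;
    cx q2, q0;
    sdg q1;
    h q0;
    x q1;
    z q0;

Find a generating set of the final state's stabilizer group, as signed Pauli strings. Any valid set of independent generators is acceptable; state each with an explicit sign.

One valid set of independent stabilizer generators is +XZI, -ZXI, +IIY (any independent generating set of the same group is equally correct).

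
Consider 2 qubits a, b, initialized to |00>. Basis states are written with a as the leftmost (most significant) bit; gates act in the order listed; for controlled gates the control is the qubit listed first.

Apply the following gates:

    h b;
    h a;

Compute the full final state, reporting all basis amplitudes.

The resulting statevector has amplitude 1/2 on |00>, 1/2 on |01>, 1/2 on |10>, 1/2 on |11>.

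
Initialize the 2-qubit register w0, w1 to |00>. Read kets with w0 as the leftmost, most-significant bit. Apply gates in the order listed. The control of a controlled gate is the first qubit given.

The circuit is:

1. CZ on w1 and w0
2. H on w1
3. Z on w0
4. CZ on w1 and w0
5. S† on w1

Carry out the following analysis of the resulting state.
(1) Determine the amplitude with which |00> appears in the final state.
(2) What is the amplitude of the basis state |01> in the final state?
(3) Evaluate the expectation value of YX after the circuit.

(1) |00> carries amplitude sqrt(2)/2 in the final state.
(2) |01> carries amplitude -sqrt(2)*I/2 in the final state.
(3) The observable YX averages to 0.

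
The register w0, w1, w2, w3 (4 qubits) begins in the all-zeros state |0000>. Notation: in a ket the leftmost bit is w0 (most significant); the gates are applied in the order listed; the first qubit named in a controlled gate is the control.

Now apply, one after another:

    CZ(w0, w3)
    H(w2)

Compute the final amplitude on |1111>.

The final state's coefficient on |1111> equals 0.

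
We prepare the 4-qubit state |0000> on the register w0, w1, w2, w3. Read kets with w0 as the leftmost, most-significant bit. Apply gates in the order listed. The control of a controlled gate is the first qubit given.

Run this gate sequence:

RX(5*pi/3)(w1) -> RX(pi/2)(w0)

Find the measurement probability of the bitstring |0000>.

A full measurement returns |0000> with probability 3/8.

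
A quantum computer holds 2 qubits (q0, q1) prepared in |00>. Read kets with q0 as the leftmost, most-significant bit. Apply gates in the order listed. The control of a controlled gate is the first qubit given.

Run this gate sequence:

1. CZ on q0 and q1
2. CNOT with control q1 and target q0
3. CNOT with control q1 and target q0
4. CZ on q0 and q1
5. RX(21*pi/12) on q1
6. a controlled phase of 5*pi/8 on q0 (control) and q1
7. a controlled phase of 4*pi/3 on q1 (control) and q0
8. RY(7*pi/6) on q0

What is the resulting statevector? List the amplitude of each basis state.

The resulting statevector has amplitude (-sqrt(2) + sqrt(6))*sqrt(sqrt(2) + 2)/8 on |00>, -sqrt(2)*I*sqrt(2 - sqrt(2))/8 + sqrt(6)*I*sqrt(2 - sqrt(2))/8 on |01>, sqrt(sqrt(2) + 2)*(-sqrt(6) - sqrt(2))/8 on |10>, -sqrt(6)*I*sqrt(2 - sqrt(2))/8 - sqrt(2)*I*sqrt(2 - sqrt(2))/8 on |11>.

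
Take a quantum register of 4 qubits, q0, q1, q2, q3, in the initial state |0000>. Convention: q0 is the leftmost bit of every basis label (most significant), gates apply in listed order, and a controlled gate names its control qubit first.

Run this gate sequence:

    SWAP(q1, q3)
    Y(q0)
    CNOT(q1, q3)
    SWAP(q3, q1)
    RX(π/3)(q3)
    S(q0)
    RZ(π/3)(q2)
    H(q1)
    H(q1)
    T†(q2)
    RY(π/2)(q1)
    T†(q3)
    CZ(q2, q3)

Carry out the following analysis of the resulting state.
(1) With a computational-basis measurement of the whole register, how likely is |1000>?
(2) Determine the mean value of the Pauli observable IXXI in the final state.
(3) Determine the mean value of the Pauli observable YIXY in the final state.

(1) A full measurement returns |1000> with probability 3/8. Key observation: gates 8-9 undo each other exactly, leaving only the rest of the circuit to track.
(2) The expectation value of IXXI is 0.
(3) In the final state, YIXY has expectation 0.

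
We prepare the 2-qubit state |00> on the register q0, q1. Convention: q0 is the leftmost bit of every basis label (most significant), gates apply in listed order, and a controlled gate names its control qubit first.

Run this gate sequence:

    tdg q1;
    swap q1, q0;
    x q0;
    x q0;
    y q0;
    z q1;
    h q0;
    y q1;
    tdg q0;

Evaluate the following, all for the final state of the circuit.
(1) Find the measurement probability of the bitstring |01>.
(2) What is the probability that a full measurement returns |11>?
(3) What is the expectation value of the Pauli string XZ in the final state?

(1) A full measurement returns |01> with probability 1/2.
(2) The probability of measuring |11> is 1/2.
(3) The observable XZ averages to sqrt(2)/2.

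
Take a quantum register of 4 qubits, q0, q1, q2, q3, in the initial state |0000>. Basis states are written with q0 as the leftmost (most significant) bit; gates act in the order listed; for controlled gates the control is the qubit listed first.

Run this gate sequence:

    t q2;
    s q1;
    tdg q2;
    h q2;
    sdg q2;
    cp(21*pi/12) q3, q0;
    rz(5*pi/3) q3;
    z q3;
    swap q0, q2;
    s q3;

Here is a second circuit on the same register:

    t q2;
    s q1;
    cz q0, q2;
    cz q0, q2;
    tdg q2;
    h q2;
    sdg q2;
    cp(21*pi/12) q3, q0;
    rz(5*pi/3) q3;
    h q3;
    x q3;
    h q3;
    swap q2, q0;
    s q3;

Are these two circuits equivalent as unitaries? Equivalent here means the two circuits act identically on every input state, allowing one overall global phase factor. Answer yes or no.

Yes: on every input state the two circuits agree up to one overall phase factor.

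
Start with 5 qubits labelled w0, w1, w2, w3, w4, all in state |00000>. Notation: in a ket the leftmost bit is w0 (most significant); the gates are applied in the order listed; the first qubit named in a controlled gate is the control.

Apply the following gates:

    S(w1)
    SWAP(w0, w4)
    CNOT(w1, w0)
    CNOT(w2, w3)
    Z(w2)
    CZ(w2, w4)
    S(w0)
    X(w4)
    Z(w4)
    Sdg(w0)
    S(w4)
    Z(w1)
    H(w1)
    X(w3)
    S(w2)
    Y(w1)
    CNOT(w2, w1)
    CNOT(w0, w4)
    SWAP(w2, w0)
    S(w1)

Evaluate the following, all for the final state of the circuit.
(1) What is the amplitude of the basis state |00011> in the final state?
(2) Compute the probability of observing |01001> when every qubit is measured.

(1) |00011> carries amplitude -sqrt(2)/2 in the final state.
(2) The probability of measuring |01001> is 0.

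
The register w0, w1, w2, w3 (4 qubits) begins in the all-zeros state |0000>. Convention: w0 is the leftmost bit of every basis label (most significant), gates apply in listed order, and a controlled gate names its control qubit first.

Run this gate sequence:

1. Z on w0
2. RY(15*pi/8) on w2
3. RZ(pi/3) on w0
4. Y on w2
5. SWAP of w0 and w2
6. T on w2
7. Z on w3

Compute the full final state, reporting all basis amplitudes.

The resulting statevector has amplitude -exp(I*pi/3)*sin(pi/16) on |0000>, -exp(I*pi/3)*cos(pi/16) on |1000>, and 0 on every other basis state.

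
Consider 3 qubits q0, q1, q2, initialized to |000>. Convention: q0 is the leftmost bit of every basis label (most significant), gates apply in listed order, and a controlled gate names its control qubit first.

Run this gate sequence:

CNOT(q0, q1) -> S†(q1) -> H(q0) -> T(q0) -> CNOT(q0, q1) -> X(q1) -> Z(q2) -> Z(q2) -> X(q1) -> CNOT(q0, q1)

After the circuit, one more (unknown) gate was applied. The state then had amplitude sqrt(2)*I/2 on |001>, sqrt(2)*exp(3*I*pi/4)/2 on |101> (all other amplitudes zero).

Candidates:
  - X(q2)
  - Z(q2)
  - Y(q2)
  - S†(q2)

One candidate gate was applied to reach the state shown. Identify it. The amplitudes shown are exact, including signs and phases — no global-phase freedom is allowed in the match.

It was Y(q2) that produced the state shown. Key observation: gates 5-10 undo each other exactly, leaving only the rest of the circuit to track.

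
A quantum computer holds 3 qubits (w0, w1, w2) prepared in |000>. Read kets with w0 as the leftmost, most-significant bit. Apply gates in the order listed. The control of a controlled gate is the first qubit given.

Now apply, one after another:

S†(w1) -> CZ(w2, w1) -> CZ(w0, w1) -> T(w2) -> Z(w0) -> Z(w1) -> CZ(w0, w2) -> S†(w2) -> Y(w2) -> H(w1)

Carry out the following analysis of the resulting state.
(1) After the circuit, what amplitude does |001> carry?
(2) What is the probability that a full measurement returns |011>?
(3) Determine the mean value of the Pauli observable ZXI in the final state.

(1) The amplitude on |001> is sqrt(2)*I/2.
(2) A full measurement returns |011> with probability 1/2.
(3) The observable ZXI averages to 1.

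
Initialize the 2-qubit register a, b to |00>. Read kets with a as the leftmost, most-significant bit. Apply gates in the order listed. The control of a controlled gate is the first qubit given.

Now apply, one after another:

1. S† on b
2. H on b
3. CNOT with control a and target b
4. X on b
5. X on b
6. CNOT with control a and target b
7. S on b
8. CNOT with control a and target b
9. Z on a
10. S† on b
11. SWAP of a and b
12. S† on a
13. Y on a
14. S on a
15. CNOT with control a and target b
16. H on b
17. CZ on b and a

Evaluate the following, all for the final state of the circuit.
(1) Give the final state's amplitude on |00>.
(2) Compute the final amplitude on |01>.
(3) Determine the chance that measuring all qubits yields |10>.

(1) The final state's coefficient on |00> equals -1/2. Key observation: the block from step 3 through step 6 cancels to the identity and can be dropped.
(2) The amplitude on |01> is -1/2.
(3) The probability of measuring |10> is 1/4.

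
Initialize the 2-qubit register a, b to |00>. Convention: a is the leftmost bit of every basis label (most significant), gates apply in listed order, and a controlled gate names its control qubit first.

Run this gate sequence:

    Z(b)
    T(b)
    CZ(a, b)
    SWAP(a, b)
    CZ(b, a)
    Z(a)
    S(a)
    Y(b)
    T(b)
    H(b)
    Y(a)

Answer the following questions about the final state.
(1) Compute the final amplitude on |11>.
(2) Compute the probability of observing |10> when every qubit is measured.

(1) |11> carries amplitude sqrt(2)*exp(I*pi/4)/2 in the final state.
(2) A full measurement returns |10> with probability 1/2.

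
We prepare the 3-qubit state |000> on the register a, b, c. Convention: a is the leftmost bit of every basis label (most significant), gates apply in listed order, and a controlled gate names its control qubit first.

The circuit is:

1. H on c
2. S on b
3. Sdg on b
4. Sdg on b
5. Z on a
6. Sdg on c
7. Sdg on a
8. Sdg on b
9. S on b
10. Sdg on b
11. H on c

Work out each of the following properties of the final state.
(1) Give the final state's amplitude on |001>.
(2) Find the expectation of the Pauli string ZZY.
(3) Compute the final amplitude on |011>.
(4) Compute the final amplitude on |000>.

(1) The final state's coefficient on |001> equals 1/2 + I/2.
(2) In the final state, ZZY has expectation 1.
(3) The final state's coefficient on |011> equals 0.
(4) The final state's coefficient on |000> equals 1/2 - I/2.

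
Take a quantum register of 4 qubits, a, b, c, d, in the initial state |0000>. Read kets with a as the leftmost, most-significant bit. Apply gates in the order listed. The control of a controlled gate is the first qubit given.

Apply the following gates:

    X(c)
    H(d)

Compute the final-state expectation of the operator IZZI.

In the final state, IZZI has expectation -1.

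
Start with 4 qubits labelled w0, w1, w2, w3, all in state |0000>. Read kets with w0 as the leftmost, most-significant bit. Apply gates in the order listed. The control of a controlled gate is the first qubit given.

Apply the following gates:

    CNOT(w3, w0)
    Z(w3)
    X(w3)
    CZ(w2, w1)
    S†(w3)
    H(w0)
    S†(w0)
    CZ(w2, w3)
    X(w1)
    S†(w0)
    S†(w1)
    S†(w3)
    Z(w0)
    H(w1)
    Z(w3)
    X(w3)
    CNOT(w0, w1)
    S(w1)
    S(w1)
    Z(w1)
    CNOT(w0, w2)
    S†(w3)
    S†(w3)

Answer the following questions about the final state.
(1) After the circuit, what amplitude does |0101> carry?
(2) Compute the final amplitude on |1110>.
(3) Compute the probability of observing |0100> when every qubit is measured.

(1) The amplitude on |0101> is 0.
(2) |1110> carries amplitude -I/2 in the final state.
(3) A full measurement returns |0100> with probability 1/4.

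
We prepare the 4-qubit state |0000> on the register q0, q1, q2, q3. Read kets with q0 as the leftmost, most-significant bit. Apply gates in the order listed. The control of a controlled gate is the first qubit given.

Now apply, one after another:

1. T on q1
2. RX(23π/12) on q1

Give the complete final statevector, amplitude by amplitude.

The resulting statevector has amplitude -sqrt(3*sqrt(2) + 6)/4 - sqrt(2 - sqrt(2))/4 on |0000>, -I*sqrt(sqrt(2) + 2)/4 + I*sqrt(6 - 3*sqrt(2))/4 on |0100>, and 0 on every other basis state.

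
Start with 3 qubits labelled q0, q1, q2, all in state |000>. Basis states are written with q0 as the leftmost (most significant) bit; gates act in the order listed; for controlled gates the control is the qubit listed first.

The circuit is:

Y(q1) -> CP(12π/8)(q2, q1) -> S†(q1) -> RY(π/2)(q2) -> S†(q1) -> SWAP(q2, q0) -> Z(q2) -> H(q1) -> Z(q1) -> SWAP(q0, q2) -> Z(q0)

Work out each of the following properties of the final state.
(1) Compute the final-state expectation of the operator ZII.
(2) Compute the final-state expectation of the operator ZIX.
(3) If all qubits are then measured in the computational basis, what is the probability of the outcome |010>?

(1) The observable ZII averages to 1.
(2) The expectation value of ZIX is 1.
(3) Outcome |010> occurs with probability 1/4.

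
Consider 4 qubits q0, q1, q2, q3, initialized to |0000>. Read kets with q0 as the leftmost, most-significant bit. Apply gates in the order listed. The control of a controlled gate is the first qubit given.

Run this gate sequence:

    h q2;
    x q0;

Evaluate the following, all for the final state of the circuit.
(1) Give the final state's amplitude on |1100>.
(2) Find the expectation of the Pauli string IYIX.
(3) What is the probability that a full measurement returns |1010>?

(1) |1100> carries amplitude 0 in the final state.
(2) The expectation value of IYIX is 0.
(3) A full measurement returns |1010> with probability 1/2.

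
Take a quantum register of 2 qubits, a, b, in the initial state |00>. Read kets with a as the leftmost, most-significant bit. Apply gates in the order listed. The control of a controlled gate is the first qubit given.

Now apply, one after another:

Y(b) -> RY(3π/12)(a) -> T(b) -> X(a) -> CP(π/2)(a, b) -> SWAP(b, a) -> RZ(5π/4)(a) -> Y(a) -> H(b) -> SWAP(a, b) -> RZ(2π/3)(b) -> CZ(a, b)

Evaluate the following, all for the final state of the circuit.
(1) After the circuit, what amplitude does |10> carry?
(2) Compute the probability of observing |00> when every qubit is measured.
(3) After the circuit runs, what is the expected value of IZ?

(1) |10> carries amplitude sqrt(2)*sqrt(sqrt(2) + 2)*exp(I*pi/24)/4 + sqrt(2)*sqrt(2 - sqrt(2))*exp(13*I*pi/24)/4 in the final state.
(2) The probability of measuring |00> is 1/2.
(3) In the final state, IZ has expectation 1.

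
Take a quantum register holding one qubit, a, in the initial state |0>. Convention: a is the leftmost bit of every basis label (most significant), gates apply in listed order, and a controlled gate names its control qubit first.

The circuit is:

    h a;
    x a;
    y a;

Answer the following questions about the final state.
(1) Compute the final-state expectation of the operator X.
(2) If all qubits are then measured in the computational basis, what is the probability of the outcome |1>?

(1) The expectation value of X is -1.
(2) The probability of measuring |1> is 1/2.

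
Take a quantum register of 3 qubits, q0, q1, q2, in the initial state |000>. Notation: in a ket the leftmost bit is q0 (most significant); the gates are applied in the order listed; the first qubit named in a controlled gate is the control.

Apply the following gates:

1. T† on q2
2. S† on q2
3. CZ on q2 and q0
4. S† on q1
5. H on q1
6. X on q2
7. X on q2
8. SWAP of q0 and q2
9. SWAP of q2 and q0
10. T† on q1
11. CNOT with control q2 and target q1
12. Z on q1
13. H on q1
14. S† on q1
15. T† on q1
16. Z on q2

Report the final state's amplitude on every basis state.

The resulting statevector has amplitude 1/2 + exp(3*I*pi/4)/2 on |000>, -1/2 - exp(I*pi/4)/2 on |010>, and 0 on every other basis state. Key observation: gates 6-7 undo each other exactly, leaving only the rest of the circuit to track.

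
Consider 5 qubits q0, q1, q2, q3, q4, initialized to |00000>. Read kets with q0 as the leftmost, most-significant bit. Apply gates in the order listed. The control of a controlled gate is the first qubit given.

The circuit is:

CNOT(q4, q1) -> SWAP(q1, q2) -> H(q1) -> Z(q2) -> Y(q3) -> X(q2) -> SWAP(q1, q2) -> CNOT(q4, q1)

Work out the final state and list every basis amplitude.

After the circuit, the state carries amplitude sqrt(2)*I/2 on |01010>, sqrt(2)*I/2 on |01110>, and 0 on every other basis state.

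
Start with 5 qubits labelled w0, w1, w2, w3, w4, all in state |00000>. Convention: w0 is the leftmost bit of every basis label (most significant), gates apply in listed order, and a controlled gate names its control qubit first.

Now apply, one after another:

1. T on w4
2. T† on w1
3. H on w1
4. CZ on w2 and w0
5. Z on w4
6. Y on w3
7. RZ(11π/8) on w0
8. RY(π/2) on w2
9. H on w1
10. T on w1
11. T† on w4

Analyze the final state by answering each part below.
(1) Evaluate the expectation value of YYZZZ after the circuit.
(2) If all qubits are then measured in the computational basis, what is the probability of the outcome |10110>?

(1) In the final state, YYZZZ has expectation 0.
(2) A full measurement returns |10110> with probability 0.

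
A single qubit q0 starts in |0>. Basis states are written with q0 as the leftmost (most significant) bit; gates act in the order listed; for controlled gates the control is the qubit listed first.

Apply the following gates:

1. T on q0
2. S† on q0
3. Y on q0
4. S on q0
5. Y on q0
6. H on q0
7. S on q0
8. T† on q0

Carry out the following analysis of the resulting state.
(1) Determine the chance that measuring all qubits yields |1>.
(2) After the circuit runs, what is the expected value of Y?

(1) The probability of measuring |1> is 1/2.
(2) The observable Y averages to sqrt(2)/2.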